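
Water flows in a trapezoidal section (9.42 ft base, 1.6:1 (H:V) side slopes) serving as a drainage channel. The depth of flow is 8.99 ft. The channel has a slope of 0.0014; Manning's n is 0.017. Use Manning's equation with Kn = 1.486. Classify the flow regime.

subcritical

With bottom width b = 9.42 ft and side slope z = 1.6: A = (b + zy)y = (9.42 + 1.6×8.99)×8.99 = 214 ft²; P = b + 2y√(1+z²) = 9.42 + 2×8.99×1.887 = 43.34 ft.
Hydraulic radius R = A/P = 214/43.34 = 4.937 ft.
V = (1.486/n) R^(2/3) √S = (1.486/0.017) × 4.937^(2/3) × √0.0014 = 9.483 ft/s. Hydraulic depth D_h = A/T = 214/38.19 = 5.604 ft.
Froude number Fr = V/√(g·D_h) = 9.483/√(32.2×5.604) = 0.706, which is less than 1, so the flow is subcritical.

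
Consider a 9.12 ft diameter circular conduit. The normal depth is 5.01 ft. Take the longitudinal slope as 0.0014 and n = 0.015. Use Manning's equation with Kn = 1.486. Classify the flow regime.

subcritical

For a circular section of diameter D = 9.12 ft at depth y = 5.01 ft, the central angle is θ = 2 arccos(1 − 2y/D) = 3.339 rad. Then A = (D²/8)(θ − sin θ) = 36.76 ft² and P = Dθ/2 = 15.23 ft.
Hydraulic radius R = A/P = 36.76/15.23 = 2.414 ft.
V = (1.486/n) R^(2/3) √S = (1.486/0.015) × 2.414^(2/3) × √0.0014 = 6.671 ft/s. Hydraulic depth D_h = A/T = 36.76/9.075 = 4.05 ft.
Froude number Fr = V/√(g·D_h) = 6.671/√(32.2×4.05) = 0.584, which is less than 1, so the flow is subcritical.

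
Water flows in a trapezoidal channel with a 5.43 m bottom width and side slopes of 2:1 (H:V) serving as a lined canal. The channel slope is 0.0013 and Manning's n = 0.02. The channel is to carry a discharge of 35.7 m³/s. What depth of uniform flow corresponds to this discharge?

y_n = 1.87 m

Manning's equation rearranged: A R^(2/3) = nQ / (1·√S) = 0.02 × 35.7 / (√0.0013) = 19.8.
At y = 1.57 m: A R^(2/3) = 14.17 — too small.
At y = 2.33 m: A R^(2/3) = 30.58 — too large.
At y = 1.87 m: A R^(2/3) = 19.83 — ≈ 19.8.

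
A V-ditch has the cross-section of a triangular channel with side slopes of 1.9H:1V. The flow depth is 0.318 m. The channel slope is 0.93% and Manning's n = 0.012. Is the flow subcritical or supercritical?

supercritical

For a triangular section with side slope z = 1.9: A = zy² = 1.9×0.318² = 0.1921 m²; P = 2y√(1+z²) = 2×0.318×2.147 = 1.366 m.
Hydraulic radius R = A/P = 0.1921/1.366 = 0.1407 m.
V = (1/n) R^(2/3) √S = (1/0.012) × 0.1407^(2/3) × √0.0093 = 2.174 m/s. Hydraulic depth D_h = A/T = 0.1921/1.208 = 0.159 m.
Froude number Fr = V/√(g·D_h) = 2.174/√(9.81×0.159) = 1.74, which is greater than 1, so the flow is supercritical.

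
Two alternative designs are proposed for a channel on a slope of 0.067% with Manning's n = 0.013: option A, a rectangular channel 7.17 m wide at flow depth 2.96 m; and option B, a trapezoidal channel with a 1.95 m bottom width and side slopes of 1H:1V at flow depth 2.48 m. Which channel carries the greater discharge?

Channel A: Flow area A = b·y = 7.17 × 2.96 = 21.22 m². Wetted perimeter P = b + 2y = 7.17 + 2×2.96 = 13.09 m. Hydraulic radius R = A/P = 21.22/13.09 = 1.621 m. Q_A = (1/0.013)·21.22·1.621^(2/3)·√0.00067 = 58.32 m³/s.
Channel B: With bottom width b = 1.95 m and side slope z = 1: A = (b + zy)y = (1.95 + 1×2.48)×2.48 = 10.99 m²; P = b + 2y√(1+z²) = 1.95 + 2×2.48×1.414 = 8.964 m. Hydraulic radius R = A/P = 10.99/8.964 = 1.226 m. Q_B = (1/0.013)·10.99·1.226^(2/3)·√0.00067 = 25.05 m³/s.
Q_A = 58.32 m³/s vs Q_B = 25.05 m³/s, so channel A carries more.

channel A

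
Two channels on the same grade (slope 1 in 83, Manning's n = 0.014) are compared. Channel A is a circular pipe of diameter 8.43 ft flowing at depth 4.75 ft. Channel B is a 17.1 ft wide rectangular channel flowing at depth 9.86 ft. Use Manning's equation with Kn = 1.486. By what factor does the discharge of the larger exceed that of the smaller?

Channel A: For a circular section of diameter D = 8.43 ft at depth y = 4.75 ft, the central angle is θ = 2 arccos(1 − 2y/D) = 3.396 rad. Then A = (D²/8)(θ − sin θ) = 32.41 ft² and P = Dθ/2 = 14.31 ft. Hydraulic radius R = A/P = 32.41/14.31 = 2.264 ft. Q_A = (1.486/0.014)·32.41·2.264^(2/3)·√0.01205 = 650.9 ft³/s.
Channel B: Flow area A = b·y = 17.1 × 9.86 = 168.6 ft². Wetted perimeter P = b + 2y = 17.1 + 2×9.86 = 36.82 ft. Hydraulic radius R = A/P = 168.6/36.82 = 4.579 ft. Q_B = (1.486/0.014)·168.6·4.579^(2/3)·√0.01205 = 5417 ft³/s.
The larger discharge is 5417 ft³/s and the smaller is 650.9 ft³/s; the ratio is 8.32.

8.32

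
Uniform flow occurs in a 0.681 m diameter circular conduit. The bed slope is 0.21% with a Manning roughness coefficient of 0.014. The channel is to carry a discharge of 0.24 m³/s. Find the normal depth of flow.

Manning's equation rearranged: A R^(2/3) = nQ / (1·√S) = 0.014 × 0.24 / (√0.0021) = 0.07332.
Try y = 0.291 m: A R^(2/3) = 0.0425 — low.
Try y = 0.457 m: A R^(2/3) = 0.08851 — high.
Try y = 0.402 m: A R^(2/3) = 0.07331 — matches.

y_n = 0.402 m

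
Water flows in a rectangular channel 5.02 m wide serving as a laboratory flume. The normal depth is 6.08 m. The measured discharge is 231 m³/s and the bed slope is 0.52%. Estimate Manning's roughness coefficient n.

n = 0.014

Flow area A = b·y = 5.02 × 6.08 = 30.52 m². Wetted perimeter P = b + 2y = 5.02 + 2×6.08 = 17.18 m.
Hydraulic radius R = A/P = 30.52/17.18 = 1.777 m.
Rearranging Manning's equation: n = (1/Q) A R^(2/3) S^(1/2) = (1/231) × 30.52 × 1.777^(2/3) × √0.0052 = 0.014.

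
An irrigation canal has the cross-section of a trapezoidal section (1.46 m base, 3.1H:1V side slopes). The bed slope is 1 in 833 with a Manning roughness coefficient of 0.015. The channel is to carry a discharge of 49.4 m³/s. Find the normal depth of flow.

Manning's equation rearranged: A R^(2/3) = nQ / (1·√S) = 0.015 × 49.4 / (√0.0012) = 21.39.
At y = 2.02 m: A R^(2/3) = 16.29 — short.
At y = 2.57 m: A R^(2/3) = 29.32 — over.
At y = 2.26 m: A R^(2/3) = 21.39 — close enough.

y_n = 2.26 m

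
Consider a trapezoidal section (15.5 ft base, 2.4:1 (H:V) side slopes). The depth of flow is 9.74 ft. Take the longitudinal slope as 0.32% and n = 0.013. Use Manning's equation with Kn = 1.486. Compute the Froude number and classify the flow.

supercritical

With bottom width b = 15.5 ft and side slope z = 2.4: A = (b + zy)y = (15.5 + 2.4×9.74)×9.74 = 378.7 ft²; P = b + 2y√(1+z²) = 15.5 + 2×9.74×2.6 = 66.15 ft.
Hydraulic radius R = A/P = 378.7/66.15 = 5.724 ft.
V = (1.486/n) R^(2/3) √S = (1.486/0.013) × 5.724^(2/3) × √0.0032 = 20.69 ft/s. Hydraulic depth D_h = A/T = 378.7/62.25 = 6.083 ft.
Froude number Fr = V/√(g·D_h) = 20.69/√(32.2×6.083) = 1.48, which is greater than 1, so the flow is supercritical.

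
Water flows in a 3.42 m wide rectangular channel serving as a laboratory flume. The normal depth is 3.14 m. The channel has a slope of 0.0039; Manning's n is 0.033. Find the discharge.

Flow area A = b·y = 3.42 × 3.14 = 10.74 m². Wetted perimeter P = b + 2y = 3.42 + 2×3.14 = 9.7 m.
Hydraulic radius R = A/P = 10.74/9.7 = 1.107 m.
Manning's equation: Q = (1/n) A R^(2/3) S^(1/2) = (1/0.033) × 10.74 × 1.107^(2/3) × 0.0039^(1/2) = 21.7 m³/s.

Q = 21.7 m³/s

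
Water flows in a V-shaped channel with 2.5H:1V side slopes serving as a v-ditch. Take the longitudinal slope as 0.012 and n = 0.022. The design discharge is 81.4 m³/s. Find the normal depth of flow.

y_n = 2.45 m

Manning's equation rearranged: A R^(2/3) = nQ / (1·√S) = 0.022 × 81.4 / (√0.012) = 16.35.
Trying y = 1.76 m: A R^(2/3) = 6.768 — too small.
Trying y = 2.8 m: A R^(2/3) = 23.34 — too large.
Trying y = 2.45 m: A R^(2/3) = 16.35 — close enough.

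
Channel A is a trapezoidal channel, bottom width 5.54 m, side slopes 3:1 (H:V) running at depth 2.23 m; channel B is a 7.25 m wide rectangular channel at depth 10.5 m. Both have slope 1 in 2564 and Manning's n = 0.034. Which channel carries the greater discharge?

channel B

Channel A: With bottom width b = 5.54 m and side slope z = 3: A = (b + zy)y = (5.54 + 3×2.23)×2.23 = 27.27 m²; P = b + 2y√(1+z²) = 5.54 + 2×2.23×3.162 = 19.64 m. Hydraulic radius R = A/P = 27.27/19.64 = 1.388 m. Q_A = (1/0.034)·27.27·1.388^(2/3)·√0.00039 = 19.72 m³/s.
Channel B: Flow area A = b·y = 7.25 × 10.5 = 76.12 m². Wetted perimeter P = b + 2y = 7.25 + 2×10.5 = 28.25 m. Hydraulic radius R = A/P = 76.12/28.25 = 2.695 m. Q_B = (1/0.034)·76.12·2.695^(2/3)·√0.00039 = 85.62 m³/s.
Q_A = 19.72 m³/s vs Q_B = 85.62 m³/s, so channel B carries more.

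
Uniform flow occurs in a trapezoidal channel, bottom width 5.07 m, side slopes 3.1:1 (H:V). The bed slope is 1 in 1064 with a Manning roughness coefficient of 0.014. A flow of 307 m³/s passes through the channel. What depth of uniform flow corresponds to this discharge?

y_n = 4.28 m

Manning's equation rearranged: A R^(2/3) = nQ / (1·√S) = 0.014 × 307 / (√0.0009398) = 140.2.
Trying y = 3.71 m: A R^(2/3) = 100.9 — short.
Trying y = 4.28 m: A R^(2/3) = 140 — ≈ 140.2.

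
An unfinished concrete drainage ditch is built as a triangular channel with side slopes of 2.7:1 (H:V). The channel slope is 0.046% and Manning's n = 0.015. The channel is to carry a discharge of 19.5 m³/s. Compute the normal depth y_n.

Manning's equation rearranged: A R^(2/3) = nQ / (1·√S) = 0.015 × 19.5 / (√0.00046) = 13.64.
Try y = 2.53 m: A R^(2/3) = 19.37 — over.
Try y = 1.71 m: A R^(2/3) = 6.814 — short.
Try y = 2.22 m: A R^(2/3) = 13.67 — close enough.

y_n = 2.22 m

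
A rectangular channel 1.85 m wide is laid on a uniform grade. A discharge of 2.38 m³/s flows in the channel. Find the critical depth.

y_c = 0.553 m

For a rectangular channel, critical depth y_c = (q²/g)^(1/3) where q = Q/b = 2.38/1.85 = 1.286 m²/s.
So y_c = (1.286²/9.81)^(1/3) = 0.553 m.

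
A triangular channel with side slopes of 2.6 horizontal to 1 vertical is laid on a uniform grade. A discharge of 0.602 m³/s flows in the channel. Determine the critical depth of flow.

y_c = 0.405 m

At critical depth, Q² T / (g A³) = 1, i.e. A³/T = Q²/g = 0.602²/9.81 = 0.03694.
Trying y = 0.509 m: A³/T = 0.1155 — over.
Trying y = 0.286 m: A³/T = 0.006468 — short.
Trying y = 0.405 m: A³/T = 0.03683 — close enough.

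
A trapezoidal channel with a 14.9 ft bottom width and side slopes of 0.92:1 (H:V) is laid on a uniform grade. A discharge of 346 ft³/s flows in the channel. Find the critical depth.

At critical depth, Q² T / (g A³) = 1, i.e. A³/T = Q²/g = 346²/32.2 = 3718.
Trying y = 2.8 ft: A³/T = 5843 — high.
Trying y = 1.96 ft: A³/T = 1896 — low.
Trying y = 2.43 ft: A³/T = 3727 — ≈ 3718.

y_c = 2.43 ft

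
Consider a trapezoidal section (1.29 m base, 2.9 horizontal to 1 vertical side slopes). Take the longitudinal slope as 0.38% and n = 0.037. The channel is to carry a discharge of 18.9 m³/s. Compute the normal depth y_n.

Manning's equation rearranged: A R^(2/3) = nQ / (1·√S) = 0.037 × 18.9 / (√0.0038) = 11.34.
At y = 1.98 m: A R^(2/3) = 14.26 — too large.
At y = 1.34 m: A R^(2/3) = 5.619 — too small.
At y = 1.8 m: A R^(2/3) = 11.32 — matches.

y_n = 1.8 m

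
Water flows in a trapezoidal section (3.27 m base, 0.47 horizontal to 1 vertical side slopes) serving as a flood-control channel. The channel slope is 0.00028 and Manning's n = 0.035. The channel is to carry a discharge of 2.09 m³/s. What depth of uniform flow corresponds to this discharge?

y_n = 1.29 m

Manning's equation rearranged: A R^(2/3) = nQ / (1·√S) = 0.035 × 2.09 / (√0.00028) = 4.372.
Trying y = 1.41 m: A R^(2/3) = 5.047 — high.
Trying y = 1.29 m: A R^(2/3) = 4.37 — ≈ 4.372.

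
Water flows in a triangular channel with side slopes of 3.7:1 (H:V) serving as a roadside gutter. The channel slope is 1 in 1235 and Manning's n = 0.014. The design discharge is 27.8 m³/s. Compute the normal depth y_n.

Manning's equation rearranged: A R^(2/3) = nQ / (1·√S) = 0.014 × 27.8 / (√0.0008097) = 13.68.
Trying y = 2.45 m: A R^(2/3) = 24.84 — too large.
Trying y = 1.96 m: A R^(2/3) = 13.7 — close enough.

y_n = 1.96 m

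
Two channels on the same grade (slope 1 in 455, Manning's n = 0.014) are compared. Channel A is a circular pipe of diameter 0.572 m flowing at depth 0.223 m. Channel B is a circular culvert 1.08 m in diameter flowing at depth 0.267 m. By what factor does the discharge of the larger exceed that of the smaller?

2.27

Channel A: For a circular section of diameter D = 0.572 m at depth y = 0.223 m, the central angle is θ = 2 arccos(1 − 2y/D) = 2.697 rad. Then A = (D²/8)(θ − sin θ) = 0.09274 m² and P = Dθ/2 = 0.7715 m. Hydraulic radius R = A/P = 0.09274/0.7715 = 0.1202 m. Q_A = (1/0.014)·0.09274·0.1202^(2/3)·√0.002198 = 0.07565 m³/s.
Channel B: For a circular section of diameter D = 1.08 m at depth y = 0.267 m, the central angle is θ = 2 arccos(1 − 2y/D) = 2.082 rad. Then A = (D²/8)(θ − sin θ) = 0.1763 m² and P = Dθ/2 = 1.124 m. Hydraulic radius R = A/P = 0.1763/1.124 = 0.1568 m. Q_B = (1/0.014)·0.1763·0.1568^(2/3)·√0.002198 = 0.1717 m³/s.
The larger discharge is 0.1717 m³/s and the smaller is 0.07565 m³/s; the ratio is 2.27.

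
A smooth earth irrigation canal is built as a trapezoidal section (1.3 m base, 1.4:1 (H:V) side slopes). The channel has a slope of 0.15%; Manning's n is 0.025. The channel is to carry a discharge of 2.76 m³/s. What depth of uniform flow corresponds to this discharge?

y_n = 0.98 m

Manning's equation rearranged: A R^(2/3) = nQ / (1·√S) = 0.025 × 2.76 / (√0.0015) = 1.782.
Try y = 0.836 m: A R^(2/3) = 1.291 — short.
Try y = 1.2 m: A R^(2/3) = 2.707 — over.
Try y = 0.98 m: A R^(2/3) = 1.78 — ≈ 1.782.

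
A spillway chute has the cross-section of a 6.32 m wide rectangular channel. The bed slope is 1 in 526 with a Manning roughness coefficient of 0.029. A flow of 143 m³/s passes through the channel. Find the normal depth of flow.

Manning's equation rearranged: A R^(2/3) = nQ / (1·√S) = 0.029 × 143 / (√0.001901) = 95.11.
Try y = 7.06 m: A R^(2/3) = 75.08 — too small.
Try y = 9.86 m: A R^(2/3) = 111.5 — too large.
Try y = 8.61 m: A R^(2/3) = 95.13 — close enough.

y_n = 8.61 m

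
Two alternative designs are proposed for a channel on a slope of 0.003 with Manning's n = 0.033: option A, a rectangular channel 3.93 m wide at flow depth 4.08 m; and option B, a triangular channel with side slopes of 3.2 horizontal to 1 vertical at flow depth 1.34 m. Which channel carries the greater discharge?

channel A

Channel A: Flow area A = b·y = 3.93 × 4.08 = 16.03 m². Wetted perimeter P = b + 2y = 3.93 + 2×4.08 = 12.09 m. Hydraulic radius R = A/P = 16.03/12.09 = 1.326 m. Q_A = (1/0.033)·16.03·1.326^(2/3)·√0.003 = 32.13 m³/s.
Channel B: For a triangular section with side slope z = 3.2: A = zy² = 3.2×1.34² = 5.746 m²; P = 2y√(1+z²) = 2×1.34×3.353 = 8.985 m. Hydraulic radius R = A/P = 5.746/8.985 = 0.6395 m. Q_B = (1/0.033)·5.746·0.6395^(2/3)·√0.003 = 7.079 m³/s.
Q_A = 32.13 m³/s vs Q_B = 7.079 m³/s, so channel A carries more.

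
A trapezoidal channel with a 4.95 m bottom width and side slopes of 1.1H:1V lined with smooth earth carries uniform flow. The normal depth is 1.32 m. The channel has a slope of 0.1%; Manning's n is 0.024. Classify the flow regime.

subcritical

With bottom width b = 4.95 m and side slope z = 1.1: A = (b + zy)y = (4.95 + 1.1×1.32)×1.32 = 8.451 m²; P = b + 2y√(1+z²) = 4.95 + 2×1.32×1.487 = 8.875 m.
Hydraulic radius R = A/P = 8.451/8.875 = 0.9522 m.
V = (1/n) R^(2/3) √S = (1/0.024) × 0.9522^(2/3) × √0.001 = 1.275 m/s. Hydraulic depth D_h = A/T = 8.451/7.854 = 1.076 m.
Froude number Fr = V/√(g·D_h) = 1.275/√(9.81×1.076) = 0.393, which is less than 1, so the flow is subcritical.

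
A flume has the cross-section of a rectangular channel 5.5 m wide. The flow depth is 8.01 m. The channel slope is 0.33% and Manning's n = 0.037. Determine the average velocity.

V = 2.5 m/s

Flow area A = b·y = 5.5 × 8.01 = 44.05 m². Wetted perimeter P = b + 2y = 5.5 + 2×8.01 = 21.52 m.
Hydraulic radius R = A/P = 44.05/21.52 = 2.047 m.
From Manning's equation, V = (1/n) R^(2/3) S^(1/2) = (1/0.037) × 2.047^(2/3) × 0.0033^(1/2) = 2.5 m/s.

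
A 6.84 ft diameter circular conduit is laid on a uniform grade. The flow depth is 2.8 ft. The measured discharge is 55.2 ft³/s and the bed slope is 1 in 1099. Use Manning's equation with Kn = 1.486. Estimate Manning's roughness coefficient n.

For a circular section of diameter D = 6.84 ft at depth y = 2.8 ft, the central angle is θ = 2 arccos(1 − 2y/D) = 2.777 rad. Then A = (D²/8)(θ − sin θ) = 14.16 ft² and P = Dθ/2 = 9.497 ft.
Hydraulic radius R = A/P = 14.16/9.497 = 1.49 ft.
Rearranging Manning's equation: n = (1.486/Q) A R^(2/3) S^(1/2) = (1.486/55.2) × 14.16 × 1.49^(2/3) × √0.0009099 = 0.015.

n = 0.015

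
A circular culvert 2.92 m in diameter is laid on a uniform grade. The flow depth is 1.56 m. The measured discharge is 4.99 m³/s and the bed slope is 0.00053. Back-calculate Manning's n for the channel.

n = 0.014

For a circular section of diameter D = 2.92 m at depth y = 1.56 m, the central angle is θ = 2 arccos(1 − 2y/D) = 3.279 rad. Then A = (D²/8)(θ − sin θ) = 3.64 m² and P = Dθ/2 = 4.787 m.
Hydraulic radius R = A/P = 3.64/4.787 = 0.7604 m.
Rearranging Manning's equation: n = (1/Q) A R^(2/3) S^(1/2) = (1/4.99) × 3.64 × 0.7604^(2/3) × √0.00053 = 0.014.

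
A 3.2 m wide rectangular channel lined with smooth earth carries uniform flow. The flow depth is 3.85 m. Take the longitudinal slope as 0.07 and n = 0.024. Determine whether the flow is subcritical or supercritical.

supercritical

Flow area A = b·y = 3.2 × 3.85 = 12.32 m². Wetted perimeter P = b + 2y = 3.2 + 2×3.85 = 10.9 m.
Hydraulic radius R = A/P = 12.32/10.9 = 1.13 m.
V = (1/n) R^(2/3) √S = (1/0.024) × 1.13^(2/3) × √0.07 = 11.96 m/s. Hydraulic depth D_h = A/T = 12.32/3.2 = 3.85 m.
Froude number Fr = V/√(g·D_h) = 11.96/√(9.81×3.85) = 1.95, which is greater than 1, so the flow is supercritical.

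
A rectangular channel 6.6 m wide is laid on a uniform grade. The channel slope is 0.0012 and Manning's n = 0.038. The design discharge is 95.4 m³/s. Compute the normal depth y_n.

y_n = 8.84 m

Manning's equation rearranged: A R^(2/3) = nQ / (1·√S) = 0.038 × 95.4 / (√0.0012) = 104.7.
Trying y = 11.3 m: A R^(2/3) = 139.4 — high.
Trying y = 7.16 m: A R^(2/3) = 81.36 — low.
Trying y = 8.84 m: A R^(2/3) = 104.7 — ≈ 104.7.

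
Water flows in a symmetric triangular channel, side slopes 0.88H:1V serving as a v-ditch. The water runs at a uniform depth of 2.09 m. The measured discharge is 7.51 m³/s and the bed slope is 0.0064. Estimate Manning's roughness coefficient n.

n = 0.032

For a triangular section with side slope z = 0.88: A = zy² = 0.88×2.09² = 3.844 m²; P = 2y√(1+z²) = 2×2.09×1.332 = 5.568 m.
Hydraulic radius R = A/P = 3.844/5.568 = 0.6904 m.
Rearranging Manning's equation: n = (1/Q) A R^(2/3) S^(1/2) = (1/7.51) × 3.844 × 0.6904^(2/3) × √0.0064 = 0.032.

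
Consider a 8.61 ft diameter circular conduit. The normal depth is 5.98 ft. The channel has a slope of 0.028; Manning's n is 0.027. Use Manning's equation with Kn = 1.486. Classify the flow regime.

For a circular section of diameter D = 8.61 ft at depth y = 5.98 ft, the central angle is θ = 2 arccos(1 − 2y/D) = 3.941 rad. Then A = (D²/8)(θ − sin θ) = 43.16 ft² and P = Dθ/2 = 16.97 ft.
Hydraulic radius R = A/P = 43.16/16.97 = 2.544 ft.
V = (1.486/n) R^(2/3) √S = (1.486/0.027) × 2.544^(2/3) × √0.028 = 17.16 ft/s. Hydraulic depth D_h = A/T = 43.16/7.932 = 5.442 ft.
Froude number Fr = V/√(g·D_h) = 17.16/√(32.2×5.442) = 1.3, which is greater than 1, so the flow is supercritical.

supercritical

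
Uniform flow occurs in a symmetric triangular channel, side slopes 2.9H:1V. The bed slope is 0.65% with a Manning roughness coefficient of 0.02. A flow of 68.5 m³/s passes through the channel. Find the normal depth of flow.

y_n = 2.34 m

Manning's equation rearranged: A R^(2/3) = nQ / (1·√S) = 0.02 × 68.5 / (√0.0065) = 16.99.
Trying y = 2.74 m: A R^(2/3) = 25.87 — high.
Trying y = 1.72 m: A R^(2/3) = 7.473 — low.
Trying y = 2.34 m: A R^(2/3) = 16.98 — close enough.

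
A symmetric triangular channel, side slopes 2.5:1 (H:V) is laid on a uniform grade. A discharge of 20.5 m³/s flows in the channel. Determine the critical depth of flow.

y_c = 1.69 m

At critical depth, Q² T / (g A³) = 1, i.e. A³/T = Q²/g = 20.5²/9.81 = 42.84.
Try y = 1.32 m: A³/T = 12.52 — too small.
Try y = 2.09 m: A³/T = 124.6 — too large.
Try y = 1.69 m: A³/T = 43.08 — matches.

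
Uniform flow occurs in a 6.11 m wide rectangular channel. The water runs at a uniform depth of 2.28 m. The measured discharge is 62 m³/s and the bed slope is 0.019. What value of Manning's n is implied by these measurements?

Flow area A = b·y = 6.11 × 2.28 = 13.93 m². Wetted perimeter P = b + 2y = 6.11 + 2×2.28 = 10.67 m.
Hydraulic radius R = A/P = 13.93/10.67 = 1.306 m.
Rearranging Manning's equation: n = (1/Q) A R^(2/3) S^(1/2) = (1/62) × 13.93 × 1.306^(2/3) × √0.019 = 0.037.

n = 0.037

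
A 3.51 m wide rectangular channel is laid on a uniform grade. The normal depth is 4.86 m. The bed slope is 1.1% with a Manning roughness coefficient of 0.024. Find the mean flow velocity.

V = 5.18 m/s

Flow area A = b·y = 3.51 × 4.86 = 17.06 m². Wetted perimeter P = b + 2y = 3.51 + 2×4.86 = 13.23 m.
Hydraulic radius R = A/P = 17.06/13.23 = 1.289 m.
From Manning's equation, V = (1/n) R^(2/3) S^(1/2) = (1/0.024) × 1.289^(2/3) × 0.011^(1/2) = 5.18 m/s.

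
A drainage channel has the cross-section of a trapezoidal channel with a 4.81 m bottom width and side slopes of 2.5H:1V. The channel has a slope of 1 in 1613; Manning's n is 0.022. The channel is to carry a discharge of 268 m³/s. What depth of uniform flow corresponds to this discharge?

Manning's equation rearranged: A R^(2/3) = nQ / (1·√S) = 0.022 × 268 / (√0.00062) = 236.8.
At y = 6.49 m: A R^(2/3) = 310.7 — over.
At y = 4.32 m: A R^(2/3) = 121 — short.
At y = 5.78 m: A R^(2/3) = 236.6 — ≈ 236.8.

y_n = 5.78 m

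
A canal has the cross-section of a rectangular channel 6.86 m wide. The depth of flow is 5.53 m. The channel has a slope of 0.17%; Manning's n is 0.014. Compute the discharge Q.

Q = 184 m³/s

Flow area A = b·y = 6.86 × 5.53 = 37.94 m². Wetted perimeter P = b + 2y = 6.86 + 2×5.53 = 17.92 m.
Hydraulic radius R = A/P = 37.94/17.92 = 2.117 m.
Manning's equation: Q = (1/n) A R^(2/3) S^(1/2) = (1/0.014) × 37.94 × 2.117^(2/3) × 0.0017^(1/2) = 184 m³/s.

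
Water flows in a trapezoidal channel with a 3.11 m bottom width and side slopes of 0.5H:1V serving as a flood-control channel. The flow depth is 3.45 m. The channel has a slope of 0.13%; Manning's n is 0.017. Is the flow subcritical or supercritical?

With bottom width b = 3.11 m and side slope z = 0.5: A = (b + zy)y = (3.11 + 0.5×3.45)×3.45 = 16.68 m²; P = b + 2y√(1+z²) = 3.11 + 2×3.45×1.118 = 10.82 m.
Hydraulic radius R = A/P = 16.68/10.82 = 1.541 m.
V = (1/n) R^(2/3) √S = (1/0.017) × 1.541^(2/3) × √0.0013 = 2.83 m/s. Hydraulic depth D_h = A/T = 16.68/6.56 = 2.543 m.
Froude number Fr = V/√(g·D_h) = 2.83/√(9.81×2.543) = 0.567, which is less than 1, so the flow is subcritical.

subcritical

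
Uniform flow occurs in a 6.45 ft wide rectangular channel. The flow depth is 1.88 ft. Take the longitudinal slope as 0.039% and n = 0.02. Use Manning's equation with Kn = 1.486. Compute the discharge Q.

Flow area A = b·y = 6.45 × 1.88 = 12.13 ft². Wetted perimeter P = b + 2y = 6.45 + 2×1.88 = 10.21 ft.
Hydraulic radius R = A/P = 12.13/10.21 = 1.188 ft.
Manning's equation: Q = (1.486/n) A R^(2/3) S^(1/2) = (1.486/0.02) × 12.13 × 1.188^(2/3) × 0.00039^(1/2) = 20 ft³/s.

Q = 20 ft³/s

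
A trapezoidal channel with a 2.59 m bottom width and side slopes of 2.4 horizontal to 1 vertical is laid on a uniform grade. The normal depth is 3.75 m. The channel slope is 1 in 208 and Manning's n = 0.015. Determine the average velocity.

V = 7.26 m/s

With bottom width b = 2.59 m and side slope z = 2.4: A = (b + zy)y = (2.59 + 2.4×3.75)×3.75 = 43.46 m²; P = b + 2y√(1+z²) = 2.59 + 2×3.75×2.6 = 22.09 m.
Hydraulic radius R = A/P = 43.46/22.09 = 1.968 m.
From Manning's equation, V = (1/n) R^(2/3) S^(1/2) = (1/0.015) × 1.968^(2/3) × 0.004808^(1/2) = 7.26 m/s.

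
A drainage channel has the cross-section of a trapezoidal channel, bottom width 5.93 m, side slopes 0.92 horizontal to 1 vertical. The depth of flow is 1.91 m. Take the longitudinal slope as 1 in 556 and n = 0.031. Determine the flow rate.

With bottom width b = 5.93 m and side slope z = 0.92: A = (b + zy)y = (5.93 + 0.92×1.91)×1.91 = 14.68 m²; P = b + 2y√(1+z²) = 5.93 + 2×1.91×1.359 = 11.12 m.
Hydraulic radius R = A/P = 14.68/11.12 = 1.32 m.
Manning's equation: Q = (1/n) A R^(2/3) S^(1/2) = (1/0.031) × 14.68 × 1.32^(2/3) × 0.001799^(1/2) = 24.2 m³/s.

Q = 24.2 m³/s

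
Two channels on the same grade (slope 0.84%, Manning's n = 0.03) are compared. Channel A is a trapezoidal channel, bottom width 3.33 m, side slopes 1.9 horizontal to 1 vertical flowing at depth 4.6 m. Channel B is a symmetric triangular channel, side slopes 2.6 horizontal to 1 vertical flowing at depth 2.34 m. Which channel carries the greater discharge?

channel A

Channel A: With bottom width b = 3.33 m and side slope z = 1.9: A = (b + zy)y = (3.33 + 1.9×4.6)×4.6 = 55.52 m²; P = b + 2y√(1+z²) = 3.33 + 2×4.6×2.147 = 23.08 m. Hydraulic radius R = A/P = 55.52/23.08 = 2.405 m. Q_A = (1/0.03)·55.52·2.405^(2/3)·√0.0084 = 304.5 m³/s.
Channel B: For a triangular section with side slope z = 2.6: A = zy² = 2.6×2.34² = 14.24 m²; P = 2y√(1+z²) = 2×2.34×2.786 = 13.04 m. Hydraulic radius R = A/P = 14.24/13.04 = 1.092 m. Q_B = (1/0.03)·14.24·1.092^(2/3)·√0.0084 = 46.12 m³/s.
Q_A = 304.5 m³/s vs Q_B = 46.12 m³/s, so channel A carries more.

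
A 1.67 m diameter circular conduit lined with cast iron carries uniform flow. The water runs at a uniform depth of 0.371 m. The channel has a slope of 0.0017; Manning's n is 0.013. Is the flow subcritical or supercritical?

For a circular section of diameter D = 1.67 m at depth y = 0.371 m, the central angle is θ = 2 arccos(1 − 2y/D) = 1.963 rad. Then A = (D²/8)(θ − sin θ) = 0.3623 m² and P = Dθ/2 = 1.639 m.
Hydraulic radius R = A/P = 0.3623/1.639 = 0.221 m.
V = (1/n) R^(2/3) √S = (1/0.013) × 0.221^(2/3) × √0.0017 = 1.159 m/s. Hydraulic depth D_h = A/T = 0.3623/1.388 = 0.2609 m.
Froude number Fr = V/√(g·D_h) = 1.159/√(9.81×0.2609) = 0.725, which is less than 1, so the flow is subcritical.

subcritical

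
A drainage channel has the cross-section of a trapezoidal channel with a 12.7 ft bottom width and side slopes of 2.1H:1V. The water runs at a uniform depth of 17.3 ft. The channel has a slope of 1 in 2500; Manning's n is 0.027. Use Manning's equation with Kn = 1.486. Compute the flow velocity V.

With bottom width b = 12.7 ft and side slope z = 2.1: A = (b + zy)y = (12.7 + 2.1×17.3)×17.3 = 848.2 ft²; P = b + 2y√(1+z²) = 12.7 + 2×17.3×2.326 = 93.18 ft.
Hydraulic radius R = A/P = 848.2/93.18 = 9.103 ft.
From Manning's equation, V = (1.486/n) R^(2/3) S^(1/2) = (1.486/0.027) × 9.103^(2/3) × 0.0004^(1/2) = 4.8 ft/s.

V = 4.8 ft/s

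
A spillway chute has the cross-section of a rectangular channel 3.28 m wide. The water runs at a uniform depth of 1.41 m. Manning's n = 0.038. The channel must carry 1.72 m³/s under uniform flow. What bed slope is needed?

Flow area A = b·y = 3.28 × 1.41 = 4.625 m². Wetted perimeter P = b + 2y = 3.28 + 2×1.41 = 6.1 m.
Hydraulic radius R = A/P = 4.625/6.1 = 0.7582 m.
From Manning's equation, S = [nQ / (1 A R^(2/3))]² = [0.038 × 1.72 / (1 × 4.625 × 0.7582^(2/3))]² = 0.000289.

S = 0.000289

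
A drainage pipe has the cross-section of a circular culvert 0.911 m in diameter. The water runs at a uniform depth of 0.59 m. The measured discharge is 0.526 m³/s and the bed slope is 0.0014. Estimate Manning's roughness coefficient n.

n = 0.013

For a circular section of diameter D = 0.911 m at depth y = 0.59 m, the central angle is θ = 2 arccos(1 − 2y/D) = 3.741 rad. Then A = (D²/8)(θ − sin θ) = 0.4466 m² and P = Dθ/2 = 1.704 m.
Hydraulic radius R = A/P = 0.4466/1.704 = 0.2621 m.
Rearranging Manning's equation: n = (1/Q) A R^(2/3) S^(1/2) = (1/0.526) × 0.4466 × 0.2621^(2/3) × √0.0014 = 0.013.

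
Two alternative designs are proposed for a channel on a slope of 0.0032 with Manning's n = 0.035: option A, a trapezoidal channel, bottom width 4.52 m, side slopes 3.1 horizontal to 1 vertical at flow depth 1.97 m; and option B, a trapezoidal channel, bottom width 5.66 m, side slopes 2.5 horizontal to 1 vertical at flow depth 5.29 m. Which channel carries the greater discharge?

channel B

Channel A: With bottom width b = 4.52 m and side slope z = 3.1: A = (b + zy)y = (4.52 + 3.1×1.97)×1.97 = 20.94 m²; P = b + 2y√(1+z²) = 4.52 + 2×1.97×3.257 = 17.35 m. Hydraulic radius R = A/P = 20.94/17.35 = 1.206 m. Q_A = (1/0.035)·20.94·1.206^(2/3)·√0.0032 = 38.34 m³/s.
Channel B: With bottom width b = 5.66 m and side slope z = 2.5: A = (b + zy)y = (5.66 + 2.5×5.29)×5.29 = 99.9 m²; P = b + 2y√(1+z²) = 5.66 + 2×5.29×2.693 = 34.15 m. Hydraulic radius R = A/P = 99.9/34.15 = 2.926 m. Q_B = (1/0.035)·99.9·2.926^(2/3)·√0.0032 = 330.3 m³/s.
Q_A = 38.34 m³/s vs Q_B = 330.3 m³/s, so channel B carries more.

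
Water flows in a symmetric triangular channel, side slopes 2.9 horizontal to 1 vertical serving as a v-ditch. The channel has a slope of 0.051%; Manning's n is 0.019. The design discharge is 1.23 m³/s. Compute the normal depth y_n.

Manning's equation rearranged: A R^(2/3) = nQ / (1·√S) = 0.019 × 1.23 / (√0.00051) = 1.035.
Try y = 1.03 m: A R^(2/3) = 1.904 — too large.
Try y = 0.735 m: A R^(2/3) = 0.7742 — too small.
Try y = 0.819 m: A R^(2/3) = 1.033 — ≈ 1.035.

y_n = 0.819 m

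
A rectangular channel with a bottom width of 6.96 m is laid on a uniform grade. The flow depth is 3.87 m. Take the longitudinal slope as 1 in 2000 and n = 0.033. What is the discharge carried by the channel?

Flow area A = b·y = 6.96 × 3.87 = 26.94 m². Wetted perimeter P = b + 2y = 6.96 + 2×3.87 = 14.7 m.
Hydraulic radius R = A/P = 26.94/14.7 = 1.832 m.
Manning's equation: Q = (1/n) A R^(2/3) S^(1/2) = (1/0.033) × 26.94 × 1.832^(2/3) × 0.0005^(1/2) = 27.3 m³/s.

Q = 27.3 m³/s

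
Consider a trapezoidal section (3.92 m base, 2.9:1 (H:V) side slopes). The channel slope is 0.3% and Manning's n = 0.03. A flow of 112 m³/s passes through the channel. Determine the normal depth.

y_n = 3.18 m

Manning's equation rearranged: A R^(2/3) = nQ / (1·√S) = 0.03 × 112 / (√0.003) = 61.34.
At y = 2.8 m: A R^(2/3) = 46.08 — low.
At y = 3.89 m: A R^(2/3) = 97.83 — high.
At y = 3.18 m: A R^(2/3) = 61.47 — close enough.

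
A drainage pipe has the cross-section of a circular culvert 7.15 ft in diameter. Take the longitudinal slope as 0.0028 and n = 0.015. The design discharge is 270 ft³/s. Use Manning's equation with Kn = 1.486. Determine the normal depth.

Manning's equation rearranged: A R^(2/3) = nQ / (1.486·√S) = 0.015 × 270 / (1.486 × √0.0028) = 51.51.
Trying y = 3.85 ft: A R^(2/3) = 33.46 — too small.
Trying y = 6.1 ft: A R^(2/3) = 61.1 — too large.
Trying y = 5.16 ft: A R^(2/3) = 51.48 — matches.

y_n = 5.16 ft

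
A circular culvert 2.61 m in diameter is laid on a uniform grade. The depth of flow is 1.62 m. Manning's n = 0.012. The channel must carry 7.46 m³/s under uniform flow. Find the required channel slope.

S = 0.000989

For a circular section of diameter D = 2.61 m at depth y = 1.62 m, the central angle is θ = 2 arccos(1 − 2y/D) = 3.629 rad. Then A = (D²/8)(θ − sin θ) = 3.489 m² and P = Dθ/2 = 4.736 m.
Hydraulic radius R = A/P = 3.489/4.736 = 0.7367 m.
From Manning's equation, S = [nQ / (1 A R^(2/3))]² = [0.012 × 7.46 / (1 × 3.489 × 0.7367^(2/3))]² = 0.000989.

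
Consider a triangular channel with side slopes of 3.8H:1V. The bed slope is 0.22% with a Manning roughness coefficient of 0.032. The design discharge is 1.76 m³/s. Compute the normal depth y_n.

Manning's equation rearranged: A R^(2/3) = nQ / (1·√S) = 0.032 × 1.76 / (√0.0022) = 1.201.
At y = 0.847 m: A R^(2/3) = 1.503 — high.
At y = 0.695 m: A R^(2/3) = 0.8872 — low.
At y = 0.779 m: A R^(2/3) = 1.203 — matches.

y_n = 0.779 m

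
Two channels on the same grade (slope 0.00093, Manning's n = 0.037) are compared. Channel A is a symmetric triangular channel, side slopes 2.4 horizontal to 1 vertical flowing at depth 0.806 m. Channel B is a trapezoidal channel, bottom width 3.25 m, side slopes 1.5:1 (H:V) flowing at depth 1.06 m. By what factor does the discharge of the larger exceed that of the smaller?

5.14

Channel A: For a triangular section with side slope z = 2.4: A = zy² = 2.4×0.806² = 1.559 m²; P = 2y√(1+z²) = 2×0.806×2.6 = 4.191 m. Hydraulic radius R = A/P = 1.559/4.191 = 0.372 m. Q_A = (1/0.037)·1.559·0.372^(2/3)·√0.00093 = 0.6647 m³/s.
Channel B: With bottom width b = 3.25 m and side slope z = 1.5: A = (b + zy)y = (3.25 + 1.5×1.06)×1.06 = 5.13 m²; P = b + 2y√(1+z²) = 3.25 + 2×1.06×1.803 = 7.072 m. Hydraulic radius R = A/P = 5.13/7.072 = 0.7255 m. Q_B = (1/0.037)·5.13·0.7255^(2/3)·√0.00093 = 3.414 m³/s.
The larger discharge is 3.414 m³/s and the smaller is 0.6647 m³/s; the ratio is 5.14.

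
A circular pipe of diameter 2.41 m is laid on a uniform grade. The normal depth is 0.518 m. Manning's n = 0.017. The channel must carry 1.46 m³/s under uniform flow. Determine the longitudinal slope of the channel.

S = 0.00567

For a circular section of diameter D = 2.41 m at depth y = 0.518 m, the central angle is θ = 2 arccos(1 − 2y/D) = 1.928 rad. Then A = (D²/8)(θ − sin θ) = 0.7198 m² and P = Dθ/2 = 2.324 m.
Hydraulic radius R = A/P = 0.7198/2.324 = 0.3098 m.
From Manning's equation, S = [nQ / (1 A R^(2/3))]² = [0.017 × 1.46 / (1 × 0.7198 × 0.3098^(2/3))]² = 0.00567.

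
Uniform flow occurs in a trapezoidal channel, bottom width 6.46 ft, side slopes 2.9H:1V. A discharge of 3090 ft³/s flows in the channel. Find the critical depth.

At critical depth, Q² T / (g A³) = 1, i.e. A³/T = Q²/g = 3090²/32.2 = 296500.
Trying y = 7.24 ft: A³/T = 162100 — low.
Trying y = 9.6 ft: A³/T = 574500 — high.
Trying y = 8.29 ft: A³/T = 296400 — matches.

y_c = 8.29 ft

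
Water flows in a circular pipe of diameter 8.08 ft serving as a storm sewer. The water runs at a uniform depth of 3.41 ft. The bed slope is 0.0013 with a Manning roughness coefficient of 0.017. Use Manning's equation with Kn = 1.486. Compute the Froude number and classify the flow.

subcritical

For a circular section of diameter D = 8.08 ft at depth y = 3.41 ft, the central angle is θ = 2 arccos(1 − 2y/D) = 2.828 rad. Then A = (D²/8)(θ − sin θ) = 20.57 ft² and P = Dθ/2 = 11.43 ft.
Hydraulic radius R = A/P = 20.57/11.43 = 1.8 ft.
V = (1.486/n) R^(2/3) √S = (1.486/0.017) × 1.8^(2/3) × √0.0013 = 4.664 ft/s. Hydraulic depth D_h = A/T = 20.57/7.981 = 2.577 ft.
Froude number Fr = V/√(g·D_h) = 4.664/√(32.2×2.577) = 0.512, which is less than 1, so the flow is subcritical.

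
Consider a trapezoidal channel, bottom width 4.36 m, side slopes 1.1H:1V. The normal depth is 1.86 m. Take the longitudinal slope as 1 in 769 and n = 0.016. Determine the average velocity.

V = 2.55 m/s

With bottom width b = 4.36 m and side slope z = 1.1: A = (b + zy)y = (4.36 + 1.1×1.86)×1.86 = 11.92 m²; P = b + 2y√(1+z²) = 4.36 + 2×1.86×1.487 = 9.89 m.
Hydraulic radius R = A/P = 11.92/9.89 = 1.205 m.
From Manning's equation, V = (1/n) R^(2/3) S^(1/2) = (1/0.016) × 1.205^(2/3) × 0.0013^(1/2) = 2.55 m/s.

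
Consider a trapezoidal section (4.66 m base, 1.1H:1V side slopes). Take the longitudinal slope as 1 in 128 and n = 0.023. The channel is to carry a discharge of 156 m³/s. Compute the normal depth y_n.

y_n = 3.25 m

Manning's equation rearranged: A R^(2/3) = nQ / (1·√S) = 0.023 × 156 / (√0.007812) = 40.59.
Try y = 3.52 m: A R^(2/3) = 47.44 — too large.
Try y = 3.25 m: A R^(2/3) = 40.6 — matches.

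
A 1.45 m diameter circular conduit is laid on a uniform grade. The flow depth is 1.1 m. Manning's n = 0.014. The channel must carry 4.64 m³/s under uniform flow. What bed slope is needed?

S = 0.00701

For a circular section of diameter D = 1.45 m at depth y = 1.1 m, the central angle is θ = 2 arccos(1 − 2y/D) = 4.229 rad. Then A = (D²/8)(θ − sin θ) = 1.344 m² and P = Dθ/2 = 3.066 m.
Hydraulic radius R = A/P = 1.344/3.066 = 0.4384 m.
From Manning's equation, S = [nQ / (1 A R^(2/3))]² = [0.014 × 4.64 / (1 × 1.344 × 0.4384^(2/3))]² = 0.00701.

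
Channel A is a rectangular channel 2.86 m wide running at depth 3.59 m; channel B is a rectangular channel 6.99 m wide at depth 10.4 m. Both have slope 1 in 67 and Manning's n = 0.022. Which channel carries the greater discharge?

Channel A: Flow area A = b·y = 2.86 × 3.59 = 10.27 m². Wetted perimeter P = b + 2y = 2.86 + 2×3.59 = 10.04 m. Hydraulic radius R = A/P = 10.27/10.04 = 1.023 m. Q_A = (1/0.022)·10.27·1.023^(2/3)·√0.01493 = 57.87 m³/s.
Channel B: Flow area A = b·y = 6.99 × 10.4 = 72.7 m². Wetted perimeter P = b + 2y = 6.99 + 2×10.4 = 27.79 m. Hydraulic radius R = A/P = 72.7/27.79 = 2.616 m. Q_B = (1/0.022)·72.7·2.616^(2/3)·√0.01493 = 766.4 m³/s.
Q_A = 57.87 m³/s vs Q_B = 766.4 m³/s, so channel B carries more.

channel B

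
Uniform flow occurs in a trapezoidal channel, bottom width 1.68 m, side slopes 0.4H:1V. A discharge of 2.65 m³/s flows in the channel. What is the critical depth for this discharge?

At critical depth, Q² T / (g A³) = 1, i.e. A³/T = Q²/g = 2.65²/9.81 = 0.7159.
Try y = 0.724 m: A³/T = 1.283 — over.
Try y = 0.436 m: A³/T = 0.2605 — short.
Try y = 0.602 m: A³/T = 0.7153 — ≈ 0.7159.

y_c = 0.602 m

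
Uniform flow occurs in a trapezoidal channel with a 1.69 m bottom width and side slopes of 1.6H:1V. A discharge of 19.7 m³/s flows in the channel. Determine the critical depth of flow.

At critical depth, Q² T / (g A³) = 1, i.e. A³/T = Q²/g = 19.7²/9.81 = 39.56.
Try y = 1.18 m: A³/T = 13.77 — low.
Try y = 1.79 m: A³/T = 73.02 — high.
Try y = 1.54 m: A³/T = 39.56 — matches.

y_c = 1.54 m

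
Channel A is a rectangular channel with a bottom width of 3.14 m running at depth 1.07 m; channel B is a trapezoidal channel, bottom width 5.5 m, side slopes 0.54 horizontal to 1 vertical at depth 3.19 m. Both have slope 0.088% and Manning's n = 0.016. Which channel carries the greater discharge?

Channel A: Flow area A = b·y = 3.14 × 1.07 = 3.36 m². Wetted perimeter P = b + 2y = 3.14 + 2×1.07 = 5.28 m. Hydraulic radius R = A/P = 3.36/5.28 = 0.6363 m. Q_A = (1/0.016)·3.36·0.6363^(2/3)·√0.00088 = 4.608 m³/s.
Channel B: With bottom width b = 5.5 m and side slope z = 0.54: A = (b + zy)y = (5.5 + 0.54×3.19)×3.19 = 23.04 m²; P = b + 2y√(1+z²) = 5.5 + 2×3.19×1.136 = 12.75 m. Hydraulic radius R = A/P = 23.04/12.75 = 1.807 m. Q_B = (1/0.016)·23.04·1.807^(2/3)·√0.00088 = 63.37 m³/s.
Q_A = 4.608 m³/s vs Q_B = 63.37 m³/s, so channel B carries more.

channel B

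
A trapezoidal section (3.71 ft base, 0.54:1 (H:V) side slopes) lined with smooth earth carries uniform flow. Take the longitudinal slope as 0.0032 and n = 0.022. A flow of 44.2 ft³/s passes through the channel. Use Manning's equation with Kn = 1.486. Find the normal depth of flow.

Manning's equation rearranged: A R^(2/3) = nQ / (1.486·√S) = 0.022 × 44.2 / (1.486 × √0.0032) = 11.57.
Try y = 1.88 ft: A R^(2/3) = 9.539 — short.
Try y = 2.58 ft: A R^(2/3) = 16.28 — over.
Try y = 2.11 ft: A R^(2/3) = 11.57 — close enough.

y_n = 2.11 ft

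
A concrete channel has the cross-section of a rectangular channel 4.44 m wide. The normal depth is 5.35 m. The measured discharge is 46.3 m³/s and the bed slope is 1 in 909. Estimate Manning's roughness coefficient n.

n = 0.023

Flow area A = b·y = 4.44 × 5.35 = 23.75 m². Wetted perimeter P = b + 2y = 4.44 + 2×5.35 = 15.14 m.
Hydraulic radius R = A/P = 23.75/15.14 = 1.569 m.
Rearranging Manning's equation: n = (1/Q) A R^(2/3) S^(1/2) = (1/46.3) × 23.75 × 1.569^(2/3) × √0.0011 = 0.023.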